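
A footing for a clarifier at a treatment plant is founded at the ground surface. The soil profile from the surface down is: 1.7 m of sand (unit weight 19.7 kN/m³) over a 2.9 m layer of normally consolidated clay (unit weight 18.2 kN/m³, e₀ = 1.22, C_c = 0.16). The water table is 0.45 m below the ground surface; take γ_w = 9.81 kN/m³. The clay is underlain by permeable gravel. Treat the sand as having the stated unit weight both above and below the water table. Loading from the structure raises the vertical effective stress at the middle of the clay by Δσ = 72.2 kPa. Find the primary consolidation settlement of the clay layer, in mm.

Mid-depth of clay below the ground surface: z = 1.7 + 2.9/2 = 3.15 m.
Total vertical stress at mid-clay: σ_v = 19.7×1.7 + 18.2×1.45 = 59.88 kPa.
Pore pressure: u = 9.81×(3.15 − 0.45) = 26.487 kPa.
Initial effective stress: σ'_0 = σ_v − u = 59.88 − 26.487 = 33.393 kPa.
Final effective stress: σ'_f = σ'_0 + Δσ = 33.393 + 72.2 = 105.59 kPa.
Normally consolidated clay, so the full stress increment lies on the virgin compression line:
S_c = C_c·H/(1+e₀)·log₁₀(σ'_f/σ'_0) = 0.16×2.9/(1+1.22)×log₁₀(105.59/33.393)
    = 0.20901 × 0.49997 = 0.1045 m

S_c ≈ 104 mm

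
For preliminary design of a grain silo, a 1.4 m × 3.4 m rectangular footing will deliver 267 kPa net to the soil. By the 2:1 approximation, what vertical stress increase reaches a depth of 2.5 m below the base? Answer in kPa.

By the 2:1 method the load spreads at 1 horizontal : 2 vertical, so at depth z the loaded area has grown by z in each plan dimension:
Δσ = qBL/((B+z)(L+z)) = 267×1.4×3.4/((1.4+2.5)(3.4+2.5)) = 55.233 kPa

Δσ_z ≈ 55.2 kPa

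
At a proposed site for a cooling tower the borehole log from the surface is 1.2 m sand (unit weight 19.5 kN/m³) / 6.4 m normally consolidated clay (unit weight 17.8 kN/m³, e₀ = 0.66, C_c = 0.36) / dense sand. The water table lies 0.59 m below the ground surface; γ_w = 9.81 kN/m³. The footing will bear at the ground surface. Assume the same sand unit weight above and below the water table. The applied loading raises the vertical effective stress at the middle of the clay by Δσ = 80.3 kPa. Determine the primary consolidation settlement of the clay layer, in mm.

S_c ≈ 635 mm

Mid-depth of clay below the ground surface: z = 1.2 + 6.4/2 = 4.4 m.
Total vertical stress at mid-clay: σ_v = 19.5×1.2 + 17.8×3.2 = 80.36 kPa.
Pore pressure: u = 9.81×(4.4 − 0.59) = 37.376 kPa.
Initial effective stress: σ'_0 = σ_v − u = 80.36 − 37.376 = 42.984 kPa.
Final effective stress: σ'_f = σ'_0 + Δσ = 42.984 + 80.3 = 123.28 kPa.
Normally consolidated clay, so the full stress increment lies on the virgin compression line:
S_c = C_c·H/(1+e₀)·log₁₀(σ'_f/σ'_0) = 0.36×6.4/(1+0.66)×log₁₀(123.28/42.984)
    = 1.388 × 0.45759 = 0.6351 m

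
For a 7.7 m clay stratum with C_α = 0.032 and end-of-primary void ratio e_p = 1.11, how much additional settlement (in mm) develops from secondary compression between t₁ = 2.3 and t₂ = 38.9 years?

S_s ≈ 143 mm

Secondary compression: S_s = C_α·H/(1+e_p)·log₁₀(t₂/t₁)
S_s = 0.032×7.7/(1+1.11)×log₁₀(38.9/2.3)
    = 0.1168 × 1.228 = 0.1434 m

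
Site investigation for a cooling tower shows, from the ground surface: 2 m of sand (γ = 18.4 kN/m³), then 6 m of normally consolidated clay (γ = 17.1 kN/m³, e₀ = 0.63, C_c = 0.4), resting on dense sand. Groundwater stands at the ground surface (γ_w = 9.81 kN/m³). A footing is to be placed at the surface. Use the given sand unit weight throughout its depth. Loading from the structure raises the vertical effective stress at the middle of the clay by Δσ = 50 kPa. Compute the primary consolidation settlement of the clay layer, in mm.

S_c ≈ 527 mm

Mid-depth of clay below the ground surface: z = 2 + 6/2 = 5 m.
Total vertical stress at mid-clay: σ_v = 18.4×2 + 17.1×3 = 88.1 kPa.
Pore pressure: u = 9.81×(5 − 0) = 49.05 kPa.
Initial effective stress: σ'_0 = σ_v − u = 88.1 − 49.05 = 39.05 kPa.
Final effective stress: σ'_f = σ'_0 + Δσ = 39.05 + 50 = 89.05 kPa.
Normally consolidated clay, so the full stress increment lies on the virgin compression line:
S_c = C_c·H/(1+e₀)·log₁₀(σ'_f/σ'_0) = 0.4×6/(1+0.63)×log₁₀(89.05/39.05)
    = 1.4724 × 0.35801 = 0.5271 m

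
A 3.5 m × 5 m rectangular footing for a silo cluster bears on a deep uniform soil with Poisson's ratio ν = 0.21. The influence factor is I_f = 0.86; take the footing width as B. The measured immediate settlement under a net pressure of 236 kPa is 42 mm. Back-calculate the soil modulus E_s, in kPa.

S_e = q·B·(1−ν²)/E_s · I_f  ⇒  E_s = q·B·(1−ν²)·I_f / S_e.
E_s = 236 × 3.5 × 0.9559 × 0.86 / 0.042 = 16170 kPa

E_s ≈ 16200 kPa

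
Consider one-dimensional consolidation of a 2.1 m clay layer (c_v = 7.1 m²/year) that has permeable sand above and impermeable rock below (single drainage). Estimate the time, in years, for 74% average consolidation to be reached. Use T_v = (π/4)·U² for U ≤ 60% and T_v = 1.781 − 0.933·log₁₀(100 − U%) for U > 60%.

Drainage path length: H_d = H = 2.1 m (single drainage).
U > 60%: T_v = 1.781 − 0.933·log₁₀(100 − 74) = 0.46083.
t = T_v·H_d²/c_v = 0.46083×2.1²/7.1 = 0.2862 years.

t ≈ 0.286 years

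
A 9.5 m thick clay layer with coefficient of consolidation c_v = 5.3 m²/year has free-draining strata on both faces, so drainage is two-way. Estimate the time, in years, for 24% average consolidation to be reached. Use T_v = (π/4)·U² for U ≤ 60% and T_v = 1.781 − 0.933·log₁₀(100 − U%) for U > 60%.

t ≈ 0.193 years

Drainage path length: H_d = H/2 = 4.75 m (double drainage).
U ≤ 60%: T_v = (π/4)·U² = (π/4)×0.24² = 0.045239.
t = T_v·H_d²/c_v = 0.045239×4.75²/5.3 = 0.1926 years.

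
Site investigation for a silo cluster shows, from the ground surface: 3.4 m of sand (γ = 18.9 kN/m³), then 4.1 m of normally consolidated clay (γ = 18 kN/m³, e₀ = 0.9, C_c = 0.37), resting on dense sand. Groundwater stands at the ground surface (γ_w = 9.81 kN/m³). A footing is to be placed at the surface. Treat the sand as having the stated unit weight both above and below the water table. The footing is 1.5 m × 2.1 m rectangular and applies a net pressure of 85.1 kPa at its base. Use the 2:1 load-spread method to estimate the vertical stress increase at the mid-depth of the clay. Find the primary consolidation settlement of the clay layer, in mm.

S_c ≈ 35.3 mm

Mid-depth of clay below the ground surface: z = 3.4 + 4.1/2 = 5.45 m.
Total vertical stress at mid-clay: σ_v = 18.9×3.4 + 18×2.05 = 101.16 kPa.
Pore pressure: u = 9.81×(5.45 − 0) = 53.465 kPa.
Initial effective stress: σ'_0 = σ_v − u = 101.16 − 53.465 = 47.695 kPa.
Stress increase at mid-clay by the 2:1 spreading method:
Δσ = qBL/((B+z)(L+z)) = 85.1×1.5×2.1/((1.5+5.45)(2.1+5.45)) = 5.1087 kPa
Final effective stress: σ'_f = σ'_0 + Δσ = 47.695 + 5.1087 = 52.804 kPa.
Normally consolidated clay, so the full stress increment lies on the virgin compression line:
S_c = C_c·H/(1+e₀)·log₁₀(σ'_f/σ'_0) = 0.37×4.1/(1+0.9)×log₁₀(52.804/47.695)
    = 0.79842 × 0.044194 = 0.03529 m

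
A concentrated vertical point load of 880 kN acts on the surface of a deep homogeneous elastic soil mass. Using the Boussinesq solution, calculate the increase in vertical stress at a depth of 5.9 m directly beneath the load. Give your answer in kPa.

Boussinesq vertical stress below a point load on an elastic half-space:
Δσ_z = 3P/(2πz²) · [1 + (r/z)²]^(−5/2)
r/z = 0/5.9 = 0; [1+(r/z)²]^(−5/2) = 1.
Δσ_z = 3×880/(2π×5.9²) × 1 = 12.07 × 1 = 12.07 kPa

Δσ_z ≈ 12.1 kPa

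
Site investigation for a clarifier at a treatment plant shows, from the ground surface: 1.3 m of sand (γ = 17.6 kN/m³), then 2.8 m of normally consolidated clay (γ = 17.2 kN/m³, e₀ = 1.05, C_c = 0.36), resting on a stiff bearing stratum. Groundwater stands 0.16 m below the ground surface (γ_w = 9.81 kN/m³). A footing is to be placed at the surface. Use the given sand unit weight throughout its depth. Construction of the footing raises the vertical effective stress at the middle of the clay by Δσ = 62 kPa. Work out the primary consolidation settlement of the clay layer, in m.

Mid-depth of clay below the ground surface: z = 1.3 + 2.8/2 = 2.7 m.
Total vertical stress at mid-clay: σ_v = 17.6×1.3 + 17.2×1.4 = 46.96 kPa.
Pore pressure: u = 9.81×(2.7 − 0.16) = 24.917 kPa.
Initial effective stress: σ'_0 = σ_v − u = 46.96 − 24.917 = 22.043 kPa.
Final effective stress: σ'_f = σ'_0 + Δσ = 22.043 + 62 = 84.043 kPa.
Normally consolidated clay, so the full stress increment lies on the virgin compression line:
S_c = C_c·H/(1+e₀)·log₁₀(σ'_f/σ'_0) = 0.36×2.8/(1+1.05)×log₁₀(84.043/22.043)
    = 0.49171 × 0.58123 = 0.2858 m

S_c ≈ 0.286 m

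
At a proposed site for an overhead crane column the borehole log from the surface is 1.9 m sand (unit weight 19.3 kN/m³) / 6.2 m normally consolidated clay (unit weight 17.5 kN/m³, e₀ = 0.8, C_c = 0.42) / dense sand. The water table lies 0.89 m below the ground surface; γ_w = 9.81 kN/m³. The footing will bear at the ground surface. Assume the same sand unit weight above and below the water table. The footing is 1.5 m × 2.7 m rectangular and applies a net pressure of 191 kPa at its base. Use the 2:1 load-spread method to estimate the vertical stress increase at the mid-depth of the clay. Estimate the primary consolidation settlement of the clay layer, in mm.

Mid-depth of clay below the ground surface: z = 1.9 + 6.2/2 = 5 m.
Total vertical stress at mid-clay: σ_v = 19.3×1.9 + 17.5×3.1 = 90.92 kPa.
Pore pressure: u = 9.81×(5 − 0.89) = 40.319 kPa.
Initial effective stress: σ'_0 = σ_v − u = 90.92 − 40.319 = 50.601 kPa.
Stress increase at mid-clay by the 2:1 spreading method:
Δσ = qBL/((B+z)(L+z)) = 191×1.5×2.7/((1.5+5)(2.7+5)) = 15.456 kPa
Final effective stress: σ'_f = σ'_0 + Δσ = 50.601 + 15.456 = 66.057 kPa.
Normally consolidated clay, so the full stress increment lies on the virgin compression line:
S_c = C_c·H/(1+e₀)·log₁₀(σ'_f/σ'_0) = 0.42×6.2/(1+0.8)×log₁₀(66.057/50.601)
    = 1.4467 × 0.11576 = 0.1675 m

S_c ≈ 167 mm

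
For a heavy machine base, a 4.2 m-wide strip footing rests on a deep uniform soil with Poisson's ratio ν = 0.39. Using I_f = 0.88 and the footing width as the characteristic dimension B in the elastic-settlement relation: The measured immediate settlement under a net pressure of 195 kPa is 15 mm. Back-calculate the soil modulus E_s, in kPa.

S_e = q·B·(1−ν²)/E_s · I_f  ⇒  E_s = q·B·(1−ν²)·I_f / S_e.
E_s = 195 × 4.2 × 0.8479 × 0.88 / 0.015 = 40740 kPa

E_s ≈ 40700 kPa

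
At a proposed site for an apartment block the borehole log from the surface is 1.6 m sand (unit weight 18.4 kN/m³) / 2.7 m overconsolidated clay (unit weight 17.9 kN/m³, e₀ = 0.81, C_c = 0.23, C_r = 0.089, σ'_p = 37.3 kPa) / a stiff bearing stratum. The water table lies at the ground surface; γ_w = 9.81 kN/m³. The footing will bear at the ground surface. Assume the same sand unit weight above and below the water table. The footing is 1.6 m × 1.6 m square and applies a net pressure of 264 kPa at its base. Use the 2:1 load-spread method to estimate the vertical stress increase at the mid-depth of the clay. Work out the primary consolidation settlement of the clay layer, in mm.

Mid-depth of clay below the ground surface: z = 1.6 + 2.7/2 = 2.95 m.
Total vertical stress at mid-clay: σ_v = 18.4×1.6 + 17.9×1.35 = 53.605 kPa.
Pore pressure: u = 9.81×(2.95 − 0) = 28.94 kPa.
Initial effective stress: σ'_0 = σ_v − u = 53.605 − 28.94 = 24.665 kPa.
Stress increase at mid-clay by the 2:1 spreading method:
Δσ = qBL/((B+z)(L+z)) = 264×1.6×1.6/((1.6+2.95)(1.6+2.95)) = 32.645 kPa
Final effective stress: σ'_f = 24.665 + 32.645 = 57.31 kPa.
σ'_f = 57.31 > σ'_p = 37.3 kPa, so the stress path crosses the preconsolidation pressure — recompression up to σ'_p, then virgin compression beyond:
S_c = H/(1+e₀)·[C_r·log₁₀(σ'_p/σ'_0) + C_c·log₁₀(σ'_f/σ'_p)]
    = 2.7/1.81 × [0.089×log₁₀(37.3/24.665) + 0.23×log₁₀(57.31/37.3)]
    = 1.4917 × [0.015987 + 0.0429] = 0.08784 m

S_c ≈ 87.8 mm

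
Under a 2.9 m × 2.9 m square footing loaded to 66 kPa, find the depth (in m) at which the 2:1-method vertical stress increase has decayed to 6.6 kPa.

z ≈ 6.27 m

2:1 spreading — at depth z the loaded area has grown by z in each plan dimension:
qB²/(B+z)² = Δσ_z ⇒ z = B(√(q/Δσ_z) − 1) = 2.9×(√(66/6.6) − 1) = 6.271 m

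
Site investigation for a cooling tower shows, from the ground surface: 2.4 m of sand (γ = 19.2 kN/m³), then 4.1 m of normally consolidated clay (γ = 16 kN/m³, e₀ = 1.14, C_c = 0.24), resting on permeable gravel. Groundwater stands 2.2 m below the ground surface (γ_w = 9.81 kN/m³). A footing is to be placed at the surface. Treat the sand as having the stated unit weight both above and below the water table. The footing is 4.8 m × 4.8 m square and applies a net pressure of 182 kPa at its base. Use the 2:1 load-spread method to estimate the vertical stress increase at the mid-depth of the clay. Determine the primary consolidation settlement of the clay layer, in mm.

S_c ≈ 124 mm

Mid-depth of clay below the ground surface: z = 2.4 + 4.1/2 = 4.45 m.
Total vertical stress at mid-clay: σ_v = 19.2×2.4 + 16×2.05 = 78.88 kPa.
Pore pressure: u = 9.81×(4.45 − 2.2) = 22.073 kPa.
Initial effective stress: σ'_0 = σ_v − u = 78.88 − 22.073 = 56.807 kPa.
Stress increase at mid-clay by the 2:1 spreading method:
Δσ = qBL/((B+z)(L+z)) = 182×4.8×4.8/((4.8+4.45)(4.8+4.45)) = 49.008 kPa
Final effective stress: σ'_f = σ'_0 + Δσ = 56.807 + 49.008 = 105.81 kPa.
Normally consolidated clay, so the full stress increment lies on the virgin compression line:
S_c = C_c·H/(1+e₀)·log₁₀(σ'_f/σ'_0) = 0.24×4.1/(1+1.14)×log₁₀(105.81/56.807)
    = 0.45981 × 0.27012 = 0.1242 m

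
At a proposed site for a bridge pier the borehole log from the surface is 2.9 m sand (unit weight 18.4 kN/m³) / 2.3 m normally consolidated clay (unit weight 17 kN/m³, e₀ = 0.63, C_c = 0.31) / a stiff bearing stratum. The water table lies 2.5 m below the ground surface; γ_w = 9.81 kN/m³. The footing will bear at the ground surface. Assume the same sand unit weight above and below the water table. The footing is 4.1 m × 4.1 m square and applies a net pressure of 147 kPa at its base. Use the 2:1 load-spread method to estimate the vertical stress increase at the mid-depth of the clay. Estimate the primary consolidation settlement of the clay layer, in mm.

Mid-depth of clay below the ground surface: z = 2.9 + 2.3/2 = 4.05 m.
Total vertical stress at mid-clay: σ_v = 18.4×2.9 + 17×1.15 = 72.91 kPa.
Pore pressure: u = 9.81×(4.05 − 2.5) = 15.206 kPa.
Initial effective stress: σ'_0 = σ_v − u = 72.91 − 15.206 = 57.704 kPa.
Stress increase at mid-clay by the 2:1 spreading method:
Δσ = qBL/((B+z)(L+z)) = 147×4.1×4.1/((4.1+4.05)(4.1+4.05)) = 37.202 kPa
Final effective stress: σ'_f = σ'_0 + Δσ = 57.704 + 37.202 = 94.906 kPa.
Normally consolidated clay, so the full stress increment lies on the virgin compression line:
S_c = C_c·H/(1+e₀)·log₁₀(σ'_f/σ'_0) = 0.31×2.3/(1+0.63)×log₁₀(94.906/57.704)
    = 0.43742 × 0.21609 = 0.09452 m

S_c ≈ 94.5 mm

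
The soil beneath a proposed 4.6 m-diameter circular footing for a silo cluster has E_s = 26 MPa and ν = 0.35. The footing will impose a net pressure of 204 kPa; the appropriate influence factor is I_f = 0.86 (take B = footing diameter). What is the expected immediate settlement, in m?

S_e ≈ 0.0272 m

Immediate (elastic) settlement: S_e = q·B·(1−ν²)/E_s · I_f.
E_s = 26 MPa = 26000 kPa.
S_e = 204 × 4.6 × (1 − 0.35²) / 26000 × 0.86
    = 204 × 4.6 × 0.8775 / 26000 × 0.86
    = 0.02724 m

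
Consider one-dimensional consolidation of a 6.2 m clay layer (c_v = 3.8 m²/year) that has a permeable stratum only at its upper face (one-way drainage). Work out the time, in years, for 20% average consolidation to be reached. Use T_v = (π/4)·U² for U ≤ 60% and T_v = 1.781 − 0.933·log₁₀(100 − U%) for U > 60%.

t ≈ 0.318 years

Drainage path length: H_d = H = 6.2 m (single drainage).
U ≤ 60%: T_v = (π/4)·U² = (π/4)×0.2² = 0.031416.
t = T_v·H_d²/c_v = 0.031416×6.2²/3.8 = 0.3178 years.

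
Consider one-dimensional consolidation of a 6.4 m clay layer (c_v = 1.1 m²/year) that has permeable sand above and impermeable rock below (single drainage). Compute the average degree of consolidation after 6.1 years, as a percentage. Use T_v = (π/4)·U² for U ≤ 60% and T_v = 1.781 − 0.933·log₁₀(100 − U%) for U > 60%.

U ≈ 45.7 %

Drainage path length: H_d = H = 6.4 m (single drainage).
T_v = c_v·t/H_d² = 1.1×6.1/6.4² = 0.16382.
T_v = 0.16382 corresponds to the U ≤ 60% branch:
U = √(4T_v/π) = 0.4567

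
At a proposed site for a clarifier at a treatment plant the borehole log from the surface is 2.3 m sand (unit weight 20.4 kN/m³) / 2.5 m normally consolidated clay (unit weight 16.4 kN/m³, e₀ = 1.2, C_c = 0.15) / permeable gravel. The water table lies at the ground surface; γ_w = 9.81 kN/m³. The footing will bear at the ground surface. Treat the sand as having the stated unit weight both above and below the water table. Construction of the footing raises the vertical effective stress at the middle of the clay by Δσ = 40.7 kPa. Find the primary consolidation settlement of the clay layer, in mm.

Mid-depth of clay below the ground surface: z = 2.3 + 2.5/2 = 3.55 m.
Total vertical stress at mid-clay: σ_v = 20.4×2.3 + 16.4×1.25 = 67.42 kPa.
Pore pressure: u = 9.81×(3.55 − 0) = 34.825 kPa.
Initial effective stress: σ'_0 = σ_v − u = 67.42 − 34.825 = 32.595 kPa.
Final effective stress: σ'_f = σ'_0 + Δσ = 32.595 + 40.7 = 73.295 kPa.
Normally consolidated clay, so the full stress increment lies on the virgin compression line:
S_c = C_c·H/(1+e₀)·log₁₀(σ'_f/σ'_0) = 0.15×2.5/(1+1.2)×log₁₀(73.295/32.595)
    = 0.17045 × 0.35192 = 0.05998 m

S_c ≈ 60 mm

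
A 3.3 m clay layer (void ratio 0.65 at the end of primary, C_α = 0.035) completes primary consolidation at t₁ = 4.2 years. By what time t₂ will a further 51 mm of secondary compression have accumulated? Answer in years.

S_s = C_α·H/(1+e_p)·log₁₀(t₂/t₁) ⇒ log₁₀(t₂/t₁) = S_s·(1+e_p)/(C_α·H).
log₁₀(t₂/t₁) = 0.051 × (1+0.65) / (0.035×3.3) = 0.7286
t₂ = t₁ × 10^0.7286 = 4.2 × 5.353 = 22.48 years

t₂ ≈ 22.5 years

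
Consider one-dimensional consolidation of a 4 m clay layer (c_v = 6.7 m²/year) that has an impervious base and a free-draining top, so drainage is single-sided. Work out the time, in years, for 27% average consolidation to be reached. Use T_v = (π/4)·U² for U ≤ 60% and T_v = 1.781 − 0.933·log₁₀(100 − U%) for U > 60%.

t ≈ 0.137 years

Drainage path length: H_d = H = 4 m (single drainage).
U ≤ 60%: T_v = (π/4)·U² = (π/4)×0.27² = 0.057256.
t = T_v·H_d²/c_v = 0.057256×4²/6.7 = 0.1367 years.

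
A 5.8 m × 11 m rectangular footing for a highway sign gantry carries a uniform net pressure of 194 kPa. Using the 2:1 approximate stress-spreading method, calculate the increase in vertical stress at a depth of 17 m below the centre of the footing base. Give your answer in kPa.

Δσ_z ≈ 19.4 kPa

By the 2:1 method the load spreads at 1 horizontal : 2 vertical, so at depth z the loaded area has grown by z in each plan dimension:
Δσ = qBL/((B+z)(L+z)) = 194×5.8×11/((5.8+17)(11+17)) = 19.388 kPa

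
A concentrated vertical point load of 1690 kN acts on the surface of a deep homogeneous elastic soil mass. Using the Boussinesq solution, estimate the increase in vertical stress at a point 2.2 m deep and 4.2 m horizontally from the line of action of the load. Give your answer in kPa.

Δσ_z ≈ 3.59 kPa

Boussinesq vertical stress below a point load on an elastic half-space:
Δσ_z = 3P/(2πz²) · [1 + (r/z)²]^(−5/2)
r/z = 4.2/2.2 = 1.9091; [1+(r/z)²]^(−5/2) = 0.021509.
Δσ_z = 3×1690/(2π×2.2²) × 0.021509 = 166.72 × 0.021509 = 3.586 kPa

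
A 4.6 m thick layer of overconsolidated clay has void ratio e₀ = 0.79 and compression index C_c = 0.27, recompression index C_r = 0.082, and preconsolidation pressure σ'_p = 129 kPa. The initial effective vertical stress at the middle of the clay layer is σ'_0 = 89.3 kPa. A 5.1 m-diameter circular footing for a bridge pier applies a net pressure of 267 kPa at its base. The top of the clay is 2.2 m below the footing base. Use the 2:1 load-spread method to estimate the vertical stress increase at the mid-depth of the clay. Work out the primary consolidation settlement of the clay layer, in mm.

Mid-depth of clay below the footing base: z = 2.2 + 4.6/2 = 4.5 m.
Stress increase at mid-clay by the 2:1 spreading method:
Δσ ≈ qD²/(D+z)² = 267×5.1²/(5.1+4.5)² = 75.354 kPa
Final effective stress: σ'_f = 89.3 + 75.354 = 164.65 kPa.
σ'_f = 164.65 > σ'_p = 129 kPa, so the stress path crosses the preconsolidation pressure — recompression up to σ'_p, then virgin compression beyond:
S_c = H/(1+e₀)·[C_r·log₁₀(σ'_p/σ'_0) + C_c·log₁₀(σ'_f/σ'_p)]
    = 4.6/1.79 × [0.082×log₁₀(129/89.3) + 0.27×log₁₀(164.65/129)]
    = 2.5698 × [0.013099 + 0.028612] = 0.1072 m

S_c ≈ 107 mm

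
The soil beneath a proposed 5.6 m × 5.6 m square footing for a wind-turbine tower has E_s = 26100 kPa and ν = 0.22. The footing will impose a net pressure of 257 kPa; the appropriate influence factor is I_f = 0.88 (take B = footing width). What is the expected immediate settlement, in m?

S_e ≈ 0.0462 m

Immediate (elastic) settlement: S_e = q·B·(1−ν²)/E_s · I_f.
S_e = 257 × 5.6 × (1 − 0.22²) / 26100 × 0.88
    = 257 × 5.6 × 0.9516 / 26100 × 0.88
    = 0.04618 m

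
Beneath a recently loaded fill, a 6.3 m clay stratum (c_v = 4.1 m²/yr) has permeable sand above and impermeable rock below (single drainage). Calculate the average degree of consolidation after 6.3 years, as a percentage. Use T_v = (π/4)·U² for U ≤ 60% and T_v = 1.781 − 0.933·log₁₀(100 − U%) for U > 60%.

Drainage path length: H_d = H = 6.3 m (single drainage).
T_v = c_v·t/H_d² = 4.1×6.3/6.3² = 0.65079.
T_v = 0.65079 corresponds to the U > 60% branch:
U = 1 − 10^((1.781 − T_v)/0.933)/100 = 0.8373

U ≈ 83.7 %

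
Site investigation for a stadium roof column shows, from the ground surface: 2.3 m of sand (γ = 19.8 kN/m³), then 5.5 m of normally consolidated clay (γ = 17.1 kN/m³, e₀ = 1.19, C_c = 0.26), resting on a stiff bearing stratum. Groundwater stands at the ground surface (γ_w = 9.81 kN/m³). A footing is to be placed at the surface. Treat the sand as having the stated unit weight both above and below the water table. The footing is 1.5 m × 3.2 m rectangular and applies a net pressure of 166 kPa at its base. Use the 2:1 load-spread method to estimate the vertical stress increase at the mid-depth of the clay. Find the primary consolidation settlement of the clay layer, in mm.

S_c ≈ 83.6 mm

Mid-depth of clay below the ground surface: z = 2.3 + 5.5/2 = 5.05 m.
Total vertical stress at mid-clay: σ_v = 19.8×2.3 + 17.1×2.75 = 92.565 kPa.
Pore pressure: u = 9.81×(5.05 − 0) = 49.541 kPa.
Initial effective stress: σ'_0 = σ_v − u = 92.565 − 49.541 = 43.024 kPa.
Stress increase at mid-clay by the 2:1 spreading method:
Δσ = qBL/((B+z)(L+z)) = 166×1.5×3.2/((1.5+5.05)(3.2+5.05)) = 14.745 kPa
Final effective stress: σ'_f = σ'_0 + Δσ = 43.024 + 14.745 = 57.769 kPa.
Normally consolidated clay, so the full stress increment lies on the virgin compression line:
S_c = C_c·H/(1+e₀)·log₁₀(σ'_f/σ'_0) = 0.26×5.5/(1+1.19)×log₁₀(57.769/43.024)
    = 0.65297 × 0.12798 = 0.08357 m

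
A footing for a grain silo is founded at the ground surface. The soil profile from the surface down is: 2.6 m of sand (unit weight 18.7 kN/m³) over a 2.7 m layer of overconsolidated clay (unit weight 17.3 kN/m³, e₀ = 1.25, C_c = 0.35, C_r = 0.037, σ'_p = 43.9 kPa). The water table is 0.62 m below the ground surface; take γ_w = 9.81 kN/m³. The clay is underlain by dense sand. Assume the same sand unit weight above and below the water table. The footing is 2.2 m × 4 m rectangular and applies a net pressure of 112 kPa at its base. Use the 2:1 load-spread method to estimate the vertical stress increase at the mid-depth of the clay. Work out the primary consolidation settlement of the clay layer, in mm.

Mid-depth of clay below the ground surface: z = 2.6 + 2.7/2 = 3.95 m.
Total vertical stress at mid-clay: σ_v = 18.7×2.6 + 17.3×1.35 = 71.975 kPa.
Pore pressure: u = 9.81×(3.95 − 0.62) = 32.667 kPa.
Initial effective stress: σ'_0 = σ_v − u = 71.975 − 32.667 = 39.308 kPa.
Stress increase at mid-clay by the 2:1 spreading method:
Δσ = qBL/((B+z)(L+z)) = 112×2.2×4/((2.2+3.95)(4+3.95)) = 20.159 kPa
Final effective stress: σ'_f = 39.308 + 20.159 = 59.467 kPa.
σ'_f = 59.467 > σ'_p = 43.9 kPa, so the stress path crosses the preconsolidation pressure — recompression up to σ'_p, then virgin compression beyond:
S_c = H/(1+e₀)·[C_r·log₁₀(σ'_p/σ'_0) + C_c·log₁₀(σ'_f/σ'_p)]
    = 2.7/2.25 × [0.037×log₁₀(43.9/39.308) + 0.35×log₁₀(59.467/43.9)]
    = 1.2 × [0.0017754 + 0.046134] = 0.05749 m

S_c ≈ 57.5 mm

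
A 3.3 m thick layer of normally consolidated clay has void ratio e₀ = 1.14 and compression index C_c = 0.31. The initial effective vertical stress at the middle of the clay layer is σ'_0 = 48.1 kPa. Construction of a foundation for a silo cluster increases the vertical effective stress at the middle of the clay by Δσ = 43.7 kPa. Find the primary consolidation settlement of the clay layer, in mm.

S_c ≈ 134 mm

Final effective stress: σ'_f = σ'_0 + Δσ = 48.1 + 43.7 = 91.8 kPa.
Normally consolidated clay, so the full stress increment lies on the virgin compression line:
S_c = C_c·H/(1+e₀)·log₁₀(σ'_f/σ'_0) = 0.31×3.3/(1+1.14)×log₁₀(91.8/48.1)
    = 0.47804 × 0.2807 = 0.1342 m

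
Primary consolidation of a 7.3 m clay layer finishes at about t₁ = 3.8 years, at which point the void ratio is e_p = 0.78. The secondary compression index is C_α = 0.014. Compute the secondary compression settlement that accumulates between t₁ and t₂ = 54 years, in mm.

S_s ≈ 66.2 mm

Secondary compression: S_s = C_α·H/(1+e_p)·log₁₀(t₂/t₁)
S_s = 0.014×7.3/(1+0.78)×log₁₀(54/3.8)
    = 0.05742 × 1.153 = 0.06618 m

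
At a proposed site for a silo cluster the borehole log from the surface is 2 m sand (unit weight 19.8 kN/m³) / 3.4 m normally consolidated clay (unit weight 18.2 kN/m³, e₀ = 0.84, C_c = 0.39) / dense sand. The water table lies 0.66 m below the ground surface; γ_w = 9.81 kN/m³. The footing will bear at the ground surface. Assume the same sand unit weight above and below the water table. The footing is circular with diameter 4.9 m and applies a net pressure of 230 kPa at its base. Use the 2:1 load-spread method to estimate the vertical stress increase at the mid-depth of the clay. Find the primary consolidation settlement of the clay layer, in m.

S_c ≈ 0.326 m

Mid-depth of clay below the ground surface: z = 2 + 3.4/2 = 3.7 m.
Total vertical stress at mid-clay: σ_v = 19.8×2 + 18.2×1.7 = 70.54 kPa.
Pore pressure: u = 9.81×(3.7 − 0.66) = 29.822 kPa.
Initial effective stress: σ'_0 = σ_v − u = 70.54 − 29.822 = 40.718 kPa.
Stress increase at mid-clay by the 2:1 spreading method:
Δσ ≈ qD²/(D+z)² = 230×4.9²/(4.9+3.7)² = 74.666 kPa
Final effective stress: σ'_f = σ'_0 + Δσ = 40.718 + 74.666 = 115.38 kPa.
Normally consolidated clay, so the full stress increment lies on the virgin compression line:
S_c = C_c·H/(1+e₀)·log₁₀(σ'_f/σ'_0) = 0.39×3.4/(1+0.84)×log₁₀(115.38/40.718)
    = 0.72065 × 0.45234 = 0.326 m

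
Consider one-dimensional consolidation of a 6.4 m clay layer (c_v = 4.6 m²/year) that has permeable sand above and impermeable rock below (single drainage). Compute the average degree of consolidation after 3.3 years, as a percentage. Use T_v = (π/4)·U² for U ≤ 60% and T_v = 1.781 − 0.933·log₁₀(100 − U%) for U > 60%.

U ≈ 67.5 %

Drainage path length: H_d = H = 6.4 m (single drainage).
T_v = c_v·t/H_d² = 4.6×3.3/6.4² = 0.37061.
T_v = 0.37061 corresponds to the U > 60% branch:
U = 1 − 10^((1.781 − T_v)/0.933)/100 = 0.6752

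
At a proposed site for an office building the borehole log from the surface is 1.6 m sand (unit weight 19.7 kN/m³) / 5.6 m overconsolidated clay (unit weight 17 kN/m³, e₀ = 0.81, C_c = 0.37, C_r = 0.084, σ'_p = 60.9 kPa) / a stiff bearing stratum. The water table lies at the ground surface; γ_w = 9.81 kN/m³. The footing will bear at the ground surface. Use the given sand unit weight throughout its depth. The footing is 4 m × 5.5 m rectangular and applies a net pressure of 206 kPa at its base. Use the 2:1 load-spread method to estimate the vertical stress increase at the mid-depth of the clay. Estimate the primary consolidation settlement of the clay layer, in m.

Mid-depth of clay below the ground surface: z = 1.6 + 5.6/2 = 4.4 m.
Total vertical stress at mid-clay: σ_v = 19.7×1.6 + 17×2.8 = 79.12 kPa.
Pore pressure: u = 9.81×(4.4 − 0) = 43.164 kPa.
Initial effective stress: σ'_0 = σ_v − u = 79.12 − 43.164 = 35.956 kPa.
Stress increase at mid-clay by the 2:1 spreading method:
Δσ = qBL/((B+z)(L+z)) = 206×4×5.5/((4+4.4)(5.5+4.4)) = 54.497 kPa
Final effective stress: σ'_f = 35.956 + 54.497 = 90.453 kPa.
σ'_f = 90.453 > σ'_p = 60.9 kPa, so the stress path crosses the preconsolidation pressure — recompression up to σ'_p, then virgin compression beyond:
S_c = H/(1+e₀)·[C_r·log₁₀(σ'_p/σ'_0) + C_c·log₁₀(σ'_f/σ'_p)]
    = 5.6/1.81 × [0.084×log₁₀(60.9/35.956) + 0.37×log₁₀(90.453/60.9)]
    = 3.0939 × [0.019223 + 0.063568] = 0.2561 m

S_c ≈ 0.256 m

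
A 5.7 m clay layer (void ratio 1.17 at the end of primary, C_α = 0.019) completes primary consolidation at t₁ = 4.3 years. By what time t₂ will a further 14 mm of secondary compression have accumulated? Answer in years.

S_s = C_α·H/(1+e_p)·log₁₀(t₂/t₁) ⇒ log₁₀(t₂/t₁) = S_s·(1+e_p)/(C_α·H).
log₁₀(t₂/t₁) = 0.014 × (1+1.17) / (0.019×5.7) = 0.2805
t₂ = t₁ × 10^0.2805 = 4.3 × 1.908 = 8.203 years

t₂ ≈ 8.2 years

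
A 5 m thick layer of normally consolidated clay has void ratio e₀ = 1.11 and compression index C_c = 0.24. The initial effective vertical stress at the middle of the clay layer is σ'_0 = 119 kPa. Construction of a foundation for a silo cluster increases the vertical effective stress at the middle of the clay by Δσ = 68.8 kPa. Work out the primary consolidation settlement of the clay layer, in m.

Final effective stress: σ'_f = σ'_0 + Δσ = 119 + 68.8 = 187.8 kPa.
Normally consolidated clay, so the full stress increment lies on the virgin compression line:
S_c = C_c·H/(1+e₀)·log₁₀(σ'_f/σ'_0) = 0.24×5/(1+1.11)×log₁₀(187.8/119)
    = 0.56872 × 0.19815 = 0.1127 m

S_c ≈ 0.113 m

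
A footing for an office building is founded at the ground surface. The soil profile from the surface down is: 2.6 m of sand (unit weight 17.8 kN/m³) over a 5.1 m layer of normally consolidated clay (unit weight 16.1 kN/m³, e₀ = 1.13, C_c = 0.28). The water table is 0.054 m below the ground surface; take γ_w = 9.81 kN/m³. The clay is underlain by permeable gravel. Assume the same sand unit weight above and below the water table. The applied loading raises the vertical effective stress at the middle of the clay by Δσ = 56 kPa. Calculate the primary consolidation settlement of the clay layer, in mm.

S_c ≈ 267 mm

Mid-depth of clay below the ground surface: z = 2.6 + 5.1/2 = 5.15 m.
Total vertical stress at mid-clay: σ_v = 17.8×2.6 + 16.1×2.55 = 87.335 kPa.
Pore pressure: u = 9.81×(5.15 − 0.054) = 49.992 kPa.
Initial effective stress: σ'_0 = σ_v − u = 87.335 − 49.992 = 37.343 kPa.
Final effective stress: σ'_f = σ'_0 + Δσ = 37.343 + 56 = 93.343 kPa.
Normally consolidated clay, so the full stress increment lies on the virgin compression line:
S_c = C_c·H/(1+e₀)·log₁₀(σ'_f/σ'_0) = 0.28×5.1/(1+1.13)×log₁₀(93.343/37.343)
    = 0.67042 × 0.39787 = 0.2667 m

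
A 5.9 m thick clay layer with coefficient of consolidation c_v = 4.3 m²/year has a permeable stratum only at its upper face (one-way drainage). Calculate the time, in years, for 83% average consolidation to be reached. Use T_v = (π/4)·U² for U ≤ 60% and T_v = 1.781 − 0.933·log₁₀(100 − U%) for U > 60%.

t ≈ 5.12 years

Drainage path length: H_d = H = 5.9 m (single drainage).
U > 60%: T_v = 1.781 − 0.933·log₁₀(100 − 83) = 0.63299.
t = T_v·H_d²/c_v = 0.63299×5.9²/4.3 = 5.124 years.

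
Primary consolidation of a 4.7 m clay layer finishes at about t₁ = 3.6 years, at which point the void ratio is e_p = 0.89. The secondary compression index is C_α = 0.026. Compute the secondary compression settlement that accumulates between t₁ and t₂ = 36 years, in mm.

Secondary compression: S_s = C_α·H/(1+e_p)·log₁₀(t₂/t₁)
S_s = 0.026×4.7/(1+0.89)×log₁₀(36/3.6)
    = 0.06466 × 1 = 0.06466 m

S_s ≈ 64.7 mm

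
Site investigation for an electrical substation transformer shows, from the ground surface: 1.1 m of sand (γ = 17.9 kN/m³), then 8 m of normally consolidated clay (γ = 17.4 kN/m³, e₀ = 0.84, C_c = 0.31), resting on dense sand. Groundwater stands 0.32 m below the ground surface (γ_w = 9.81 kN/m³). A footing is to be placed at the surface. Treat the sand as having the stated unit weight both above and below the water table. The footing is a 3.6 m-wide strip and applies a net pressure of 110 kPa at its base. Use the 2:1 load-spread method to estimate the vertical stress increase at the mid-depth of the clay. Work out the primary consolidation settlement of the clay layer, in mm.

S_c ≈ 427 mm

Mid-depth of clay below the ground surface: z = 1.1 + 8/2 = 5.1 m.
Total vertical stress at mid-clay: σ_v = 17.9×1.1 + 17.4×4 = 89.29 kPa.
Pore pressure: u = 9.81×(5.1 − 0.32) = 46.892 kPa.
Initial effective stress: σ'_0 = σ_v − u = 89.29 − 46.892 = 42.398 kPa.
Stress increase at mid-clay by the 2:1 spreading method:
Δσ = qB/(B+z) = 110×3.6/(3.6+5.1) = 45.517 kPa
Final effective stress: σ'_f = σ'_0 + Δσ = 42.398 + 45.517 = 87.915 kPa.
Normally consolidated clay, so the full stress increment lies on the virgin compression line:
S_c = C_c·H/(1+e₀)·log₁₀(σ'_f/σ'_0) = 0.31×8/(1+0.84)×log₁₀(87.915/42.398)
    = 1.3478 × 0.31672 = 0.4269 m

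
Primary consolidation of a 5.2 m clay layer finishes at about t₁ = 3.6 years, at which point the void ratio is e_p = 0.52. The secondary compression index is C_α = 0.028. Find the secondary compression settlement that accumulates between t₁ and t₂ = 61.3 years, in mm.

S_s ≈ 118 mm

Secondary compression: S_s = C_α·H/(1+e_p)·log₁₀(t₂/t₁)
S_s = 0.028×5.2/(1+0.52)×log₁₀(61.3/3.6)
    = 0.09579 × 1.231 = 0.1179 m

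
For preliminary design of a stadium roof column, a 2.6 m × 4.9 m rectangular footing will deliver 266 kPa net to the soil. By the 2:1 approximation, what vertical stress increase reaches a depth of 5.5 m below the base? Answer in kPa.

By the 2:1 method the load spreads at 1 horizontal : 2 vertical, so at depth z the loaded area has grown by z in each plan dimension:
Δσ = qBL/((B+z)(L+z)) = 266×2.6×4.9/((2.6+5.5)(4.9+5.5)) = 40.228 kPa

Δσ_z ≈ 40.2 kPa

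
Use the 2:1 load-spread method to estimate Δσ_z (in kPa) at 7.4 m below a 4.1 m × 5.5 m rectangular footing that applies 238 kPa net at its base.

Δσ_z ≈ 36.2 kPa

By the 2:1 method the load spreads at 1 horizontal : 2 vertical, so at depth z the loaded area has grown by z in each plan dimension:
Δσ = qBL/((B+z)(L+z)) = 238×4.1×5.5/((4.1+7.4)(5.5+7.4)) = 36.177 kPa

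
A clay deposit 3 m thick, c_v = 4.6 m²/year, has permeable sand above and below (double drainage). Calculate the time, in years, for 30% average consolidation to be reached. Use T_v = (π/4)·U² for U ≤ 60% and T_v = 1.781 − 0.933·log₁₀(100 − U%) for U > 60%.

Drainage path length: H_d = H/2 = 1.5 m (double drainage).
U ≤ 60%: T_v = (π/4)·U² = (π/4)×0.3² = 0.070686.
t = T_v·H_d²/c_v = 0.070686×1.5²/4.6 = 0.03457 years.

t ≈ 0.0346 years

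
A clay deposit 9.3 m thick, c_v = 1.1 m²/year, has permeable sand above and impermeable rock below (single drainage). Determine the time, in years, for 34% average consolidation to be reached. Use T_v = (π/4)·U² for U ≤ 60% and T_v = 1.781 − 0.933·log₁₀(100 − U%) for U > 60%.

Drainage path length: H_d = H = 9.3 m (single drainage).
U ≤ 60%: T_v = (π/4)·U² = (π/4)×0.34² = 0.090792.
t = T_v·H_d²/c_v = 0.090792×9.3²/1.1 = 7.139 years.

t ≈ 7.14 years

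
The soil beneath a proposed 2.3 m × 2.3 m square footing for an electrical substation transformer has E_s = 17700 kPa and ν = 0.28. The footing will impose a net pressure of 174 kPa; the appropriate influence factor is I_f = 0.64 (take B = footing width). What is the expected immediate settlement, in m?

S_e ≈ 0.0133 m

Immediate (elastic) settlement: S_e = q·B·(1−ν²)/E_s · I_f.
S_e = 174 × 2.3 × (1 − 0.28²) / 17700 × 0.64
    = 174 × 2.3 × 0.9216 / 17700 × 0.64
    = 0.01334 m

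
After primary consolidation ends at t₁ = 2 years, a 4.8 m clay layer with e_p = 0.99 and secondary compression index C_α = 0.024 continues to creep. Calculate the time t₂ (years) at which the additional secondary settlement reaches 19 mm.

t₂ ≈ 4.26 years

S_s = C_α·H/(1+e_p)·log₁₀(t₂/t₁) ⇒ log₁₀(t₂/t₁) = S_s·(1+e_p)/(C_α·H).
log₁₀(t₂/t₁) = 0.019 × (1+0.99) / (0.024×4.8) = 0.3282
t₂ = t₁ × 10^0.3282 = 2 × 2.129 = 4.258 years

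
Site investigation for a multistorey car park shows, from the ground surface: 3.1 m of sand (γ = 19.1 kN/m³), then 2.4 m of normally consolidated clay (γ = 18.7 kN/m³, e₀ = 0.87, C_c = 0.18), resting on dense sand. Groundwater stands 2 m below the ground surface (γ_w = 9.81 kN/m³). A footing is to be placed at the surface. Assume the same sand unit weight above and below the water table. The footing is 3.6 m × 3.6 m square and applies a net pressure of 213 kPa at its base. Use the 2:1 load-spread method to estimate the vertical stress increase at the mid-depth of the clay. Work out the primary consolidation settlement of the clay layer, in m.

S_c ≈ 0.0561 m

Mid-depth of clay below the ground surface: z = 3.1 + 2.4/2 = 4.3 m.
Total vertical stress at mid-clay: σ_v = 19.1×3.1 + 18.7×1.2 = 81.65 kPa.
Pore pressure: u = 9.81×(4.3 − 2) = 22.563 kPa.
Initial effective stress: σ'_0 = σ_v − u = 81.65 − 22.563 = 59.087 kPa.
Stress increase at mid-clay by the 2:1 spreading method:
Δσ = qBL/((B+z)(L+z)) = 213×3.6×3.6/((3.6+4.3)(3.6+4.3)) = 44.231 kPa
Final effective stress: σ'_f = σ'_0 + Δσ = 59.087 + 44.231 = 103.32 kPa.
Normally consolidated clay, so the full stress increment lies on the virgin compression line:
S_c = C_c·H/(1+e₀)·log₁₀(σ'_f/σ'_0) = 0.18×2.4/(1+0.87)×log₁₀(103.32/59.087)
    = 0.23102 × 0.24269 = 0.05607 m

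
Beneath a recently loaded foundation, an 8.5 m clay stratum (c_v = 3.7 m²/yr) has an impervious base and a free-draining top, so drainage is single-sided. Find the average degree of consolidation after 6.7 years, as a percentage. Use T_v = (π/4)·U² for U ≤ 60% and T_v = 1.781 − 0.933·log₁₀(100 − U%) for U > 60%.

U ≈ 65.2 %

Drainage path length: H_d = H = 8.5 m (single drainage).
T_v = c_v·t/H_d² = 3.7×6.7/8.5² = 0.34311.
T_v = 0.34311 corresponds to the U > 60% branch:
U = 1 − 10^((1.781 − T_v)/0.933)/100 = 0.6523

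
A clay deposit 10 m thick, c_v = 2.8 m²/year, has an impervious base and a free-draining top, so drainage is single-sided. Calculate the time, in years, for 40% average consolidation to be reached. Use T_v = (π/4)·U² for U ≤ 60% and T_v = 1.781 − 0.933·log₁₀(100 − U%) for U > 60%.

Drainage path length: H_d = H = 10 m (single drainage).
U ≤ 60%: T_v = (π/4)·U² = (π/4)×0.4² = 0.12566.
t = T_v·H_d²/c_v = 0.12566×10²/2.8 = 4.488 years.

t ≈ 4.49 years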